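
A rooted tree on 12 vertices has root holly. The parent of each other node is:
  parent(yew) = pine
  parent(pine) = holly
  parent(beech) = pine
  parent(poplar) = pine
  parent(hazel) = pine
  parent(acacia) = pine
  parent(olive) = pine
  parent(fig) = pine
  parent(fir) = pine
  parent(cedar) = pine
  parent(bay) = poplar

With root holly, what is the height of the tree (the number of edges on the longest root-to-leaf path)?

3

bay sits deepest: holly → pine → poplar → bay — 3 edges from the root.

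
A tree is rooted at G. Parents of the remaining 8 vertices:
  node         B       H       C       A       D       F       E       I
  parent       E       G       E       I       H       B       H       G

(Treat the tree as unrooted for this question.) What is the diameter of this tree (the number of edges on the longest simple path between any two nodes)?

6

A longest path is F–B–E–H–G–I–A, with 6 edges.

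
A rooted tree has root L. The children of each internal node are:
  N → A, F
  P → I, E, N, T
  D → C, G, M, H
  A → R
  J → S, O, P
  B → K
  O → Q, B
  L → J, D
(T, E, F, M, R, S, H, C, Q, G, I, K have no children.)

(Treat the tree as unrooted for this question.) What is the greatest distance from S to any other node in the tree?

5

A farthest node from S is R.
The path S-J-P-N-A-R has 5 edges.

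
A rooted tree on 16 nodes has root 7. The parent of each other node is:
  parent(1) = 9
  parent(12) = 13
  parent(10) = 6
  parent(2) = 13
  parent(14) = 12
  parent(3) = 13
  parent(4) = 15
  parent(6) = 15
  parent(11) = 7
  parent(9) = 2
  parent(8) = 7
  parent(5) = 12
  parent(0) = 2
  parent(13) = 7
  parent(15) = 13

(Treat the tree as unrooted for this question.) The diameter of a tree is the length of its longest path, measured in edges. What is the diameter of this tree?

6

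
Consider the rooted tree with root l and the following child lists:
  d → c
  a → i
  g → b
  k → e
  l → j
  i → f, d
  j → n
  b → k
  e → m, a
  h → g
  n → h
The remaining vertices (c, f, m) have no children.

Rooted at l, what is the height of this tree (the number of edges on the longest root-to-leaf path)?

11

A deepest node is c, reached by l → j → n → h → g → b → k → e → a → i → d → c.
That path has 11 edges, so the height is 11.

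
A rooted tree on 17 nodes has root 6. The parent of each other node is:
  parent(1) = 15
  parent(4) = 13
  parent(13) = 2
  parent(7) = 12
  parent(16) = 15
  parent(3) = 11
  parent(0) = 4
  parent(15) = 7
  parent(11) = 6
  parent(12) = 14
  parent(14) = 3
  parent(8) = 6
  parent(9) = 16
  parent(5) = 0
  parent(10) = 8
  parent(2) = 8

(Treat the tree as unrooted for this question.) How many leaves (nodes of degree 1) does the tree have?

Exactly 4 nodes have a single neighbour: 1, 5, 9, 10.

4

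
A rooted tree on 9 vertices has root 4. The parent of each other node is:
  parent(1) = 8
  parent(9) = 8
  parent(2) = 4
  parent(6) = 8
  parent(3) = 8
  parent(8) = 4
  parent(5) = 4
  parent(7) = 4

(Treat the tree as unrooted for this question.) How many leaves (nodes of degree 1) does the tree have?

Exactly 7 nodes have a single neighbour: 1, 2, 3, 5, 6, 7, 9.

7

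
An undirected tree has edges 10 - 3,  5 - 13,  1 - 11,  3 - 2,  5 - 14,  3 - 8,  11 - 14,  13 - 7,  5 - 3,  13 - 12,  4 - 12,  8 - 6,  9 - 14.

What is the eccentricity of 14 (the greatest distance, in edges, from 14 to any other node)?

The node farthest from 14 is 6 (4 also at distance 4), via 14–5–3–8–6 — 4 edges.

4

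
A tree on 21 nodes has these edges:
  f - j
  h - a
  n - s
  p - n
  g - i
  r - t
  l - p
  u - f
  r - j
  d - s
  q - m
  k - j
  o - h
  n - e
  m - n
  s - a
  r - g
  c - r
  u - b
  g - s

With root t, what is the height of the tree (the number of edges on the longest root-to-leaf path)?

A deepest node is l, reached by t – r – g – s – n – p – l.
That path has 6 edges, so the height is 6.

6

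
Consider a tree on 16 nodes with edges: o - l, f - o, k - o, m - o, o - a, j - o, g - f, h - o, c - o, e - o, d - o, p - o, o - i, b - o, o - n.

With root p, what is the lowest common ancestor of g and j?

Ancestors of g (toward the root): g, f, o, p.
Ancestors of j: j, o, p.
The deepest node appearing in both lists is o.

o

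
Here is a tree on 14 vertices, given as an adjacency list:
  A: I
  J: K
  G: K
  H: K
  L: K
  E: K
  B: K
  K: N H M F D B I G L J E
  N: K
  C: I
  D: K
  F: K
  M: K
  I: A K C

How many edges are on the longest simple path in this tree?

3

Starting from A, a farthest node is G at distance 3.
One longest path: A-I-K-G.
So the diameter is 3.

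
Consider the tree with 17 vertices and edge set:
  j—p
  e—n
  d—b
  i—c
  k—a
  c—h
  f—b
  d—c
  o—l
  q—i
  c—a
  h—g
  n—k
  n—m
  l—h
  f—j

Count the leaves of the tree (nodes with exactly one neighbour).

Exactly 6 nodes have a single neighbour: e, g, m, o, p, q.

6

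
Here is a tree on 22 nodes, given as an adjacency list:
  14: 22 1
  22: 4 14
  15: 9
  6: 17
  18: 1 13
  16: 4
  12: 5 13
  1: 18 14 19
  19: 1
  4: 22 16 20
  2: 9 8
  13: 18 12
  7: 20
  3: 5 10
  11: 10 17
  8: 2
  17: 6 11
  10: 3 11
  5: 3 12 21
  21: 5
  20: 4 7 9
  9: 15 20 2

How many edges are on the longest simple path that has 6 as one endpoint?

The node farthest from 6 is 8, via 6-17-11-10-3-5-12-13-18-1-14-22-4-20-9-2-8 — 16 edges.

16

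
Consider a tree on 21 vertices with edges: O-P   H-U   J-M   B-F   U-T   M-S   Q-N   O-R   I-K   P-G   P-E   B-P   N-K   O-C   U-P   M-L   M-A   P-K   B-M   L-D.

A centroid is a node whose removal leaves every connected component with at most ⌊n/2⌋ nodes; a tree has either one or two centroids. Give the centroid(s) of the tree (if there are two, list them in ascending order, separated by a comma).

P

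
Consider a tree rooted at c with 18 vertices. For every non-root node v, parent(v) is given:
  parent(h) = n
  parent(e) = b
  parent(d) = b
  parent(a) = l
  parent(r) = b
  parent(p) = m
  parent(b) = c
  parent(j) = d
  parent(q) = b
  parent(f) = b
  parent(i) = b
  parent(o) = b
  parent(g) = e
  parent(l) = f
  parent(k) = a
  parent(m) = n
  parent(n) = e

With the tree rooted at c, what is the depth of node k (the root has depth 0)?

5

c–b–f–l–a–k — 5 edges.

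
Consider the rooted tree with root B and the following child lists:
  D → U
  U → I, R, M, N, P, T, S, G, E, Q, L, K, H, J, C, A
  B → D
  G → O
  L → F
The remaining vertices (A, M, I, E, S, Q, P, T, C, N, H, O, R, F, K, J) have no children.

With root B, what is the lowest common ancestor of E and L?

U

Path E→root: E U D B; path L→root: L U D B.
First common node: U.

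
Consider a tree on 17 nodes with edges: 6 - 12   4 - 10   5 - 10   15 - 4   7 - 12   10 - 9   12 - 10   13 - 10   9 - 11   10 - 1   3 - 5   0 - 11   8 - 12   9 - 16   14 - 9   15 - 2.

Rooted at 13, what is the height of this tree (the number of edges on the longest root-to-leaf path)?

4

The longest root-to-leaf path is 13 – 10 – 4 – 15 – 2 (4 edges).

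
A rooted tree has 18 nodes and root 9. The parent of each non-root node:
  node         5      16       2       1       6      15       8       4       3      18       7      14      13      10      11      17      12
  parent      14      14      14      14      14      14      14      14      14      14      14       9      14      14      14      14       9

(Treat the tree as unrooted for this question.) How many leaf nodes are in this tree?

Degree-1 nodes: 1, 2, 3, 4, 5, 6, 7, 8, 10, 11, 12, 13, 15, 16, 17, 18 — 16 of them.

16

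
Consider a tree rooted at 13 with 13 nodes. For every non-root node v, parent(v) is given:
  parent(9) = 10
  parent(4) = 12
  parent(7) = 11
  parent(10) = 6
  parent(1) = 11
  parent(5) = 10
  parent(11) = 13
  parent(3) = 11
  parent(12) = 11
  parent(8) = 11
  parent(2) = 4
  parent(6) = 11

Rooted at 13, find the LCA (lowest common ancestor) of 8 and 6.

Ancestors of 8 (toward the root): 8, 11, 13.
Ancestors of 6: 6, 11, 13.
The deepest node appearing in both lists is 11.

11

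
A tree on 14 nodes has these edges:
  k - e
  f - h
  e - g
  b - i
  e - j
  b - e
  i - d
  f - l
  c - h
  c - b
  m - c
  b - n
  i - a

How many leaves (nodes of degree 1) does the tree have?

8

The leaves are a, d, g, j, k, l, m, n.
That is 8 leaves.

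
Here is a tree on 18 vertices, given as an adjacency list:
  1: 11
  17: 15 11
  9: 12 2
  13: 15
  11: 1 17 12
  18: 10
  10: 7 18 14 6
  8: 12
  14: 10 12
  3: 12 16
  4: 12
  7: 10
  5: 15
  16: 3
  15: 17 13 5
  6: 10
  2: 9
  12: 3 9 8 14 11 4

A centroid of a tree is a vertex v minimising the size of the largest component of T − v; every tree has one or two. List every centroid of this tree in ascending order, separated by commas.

12

Removing 12 splits the tree into components of sizes 6, 5, 2, 2, 1, 1; the largest is 6 ≤ ⌊18/2⌋ = 9.
No neighbour of 12 does as well, so 12 is the unique centroid.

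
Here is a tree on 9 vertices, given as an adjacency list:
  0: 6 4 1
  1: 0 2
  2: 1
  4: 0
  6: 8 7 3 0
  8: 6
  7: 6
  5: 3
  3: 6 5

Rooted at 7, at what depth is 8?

2

Climbing from 8 to the root: 8 → 6 → 7. That's 2 steps.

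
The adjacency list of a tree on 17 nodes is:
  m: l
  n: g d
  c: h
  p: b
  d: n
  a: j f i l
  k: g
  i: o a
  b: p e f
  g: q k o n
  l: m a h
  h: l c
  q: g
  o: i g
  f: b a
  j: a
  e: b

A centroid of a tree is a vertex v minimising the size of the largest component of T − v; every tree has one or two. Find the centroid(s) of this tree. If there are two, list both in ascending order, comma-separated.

a

Delete a: the remaining components have sizes 7, 4, 4, 1. Max 7 ≤ 8, so a is a centroid.
Every other node leaves some component of size > 8, so the centroid is unique.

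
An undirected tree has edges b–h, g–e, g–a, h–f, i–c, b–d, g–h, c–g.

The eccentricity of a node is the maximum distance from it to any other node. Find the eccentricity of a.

4

The node farthest from a is d, via a-g-h-b-d — 4 edges.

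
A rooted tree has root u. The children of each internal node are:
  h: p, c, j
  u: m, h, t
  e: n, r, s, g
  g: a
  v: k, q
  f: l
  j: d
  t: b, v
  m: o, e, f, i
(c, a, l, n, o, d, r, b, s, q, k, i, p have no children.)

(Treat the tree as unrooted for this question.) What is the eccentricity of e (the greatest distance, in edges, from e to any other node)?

5

The node farthest from e is k (q, d also at distance 5), via e–m–u–t–v–k — 5 edges.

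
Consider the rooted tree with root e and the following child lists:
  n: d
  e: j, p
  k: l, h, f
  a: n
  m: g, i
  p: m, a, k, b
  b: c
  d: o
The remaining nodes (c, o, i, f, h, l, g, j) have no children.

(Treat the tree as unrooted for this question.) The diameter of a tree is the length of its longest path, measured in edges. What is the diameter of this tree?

6

BFS from o reaches i last, at distance 6; BFS from i confirms no node is farther.
Path: o–d–n–a–p–m–i.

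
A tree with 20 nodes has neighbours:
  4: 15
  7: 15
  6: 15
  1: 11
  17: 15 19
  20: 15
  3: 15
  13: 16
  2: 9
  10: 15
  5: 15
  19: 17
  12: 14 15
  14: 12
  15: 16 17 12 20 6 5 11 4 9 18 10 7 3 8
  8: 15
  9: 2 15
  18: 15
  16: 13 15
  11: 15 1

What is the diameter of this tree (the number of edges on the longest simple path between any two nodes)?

4

Starting from 19, a farthest node is 14 at distance 4.
One longest path: 19-17-15-12-14.
So the diameter is 4.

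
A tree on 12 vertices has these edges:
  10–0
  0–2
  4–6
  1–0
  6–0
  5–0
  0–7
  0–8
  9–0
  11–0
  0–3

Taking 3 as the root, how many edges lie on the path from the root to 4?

Path from 3 to 4: 3 → 0 → 6 → 4, which has 3 edges.

3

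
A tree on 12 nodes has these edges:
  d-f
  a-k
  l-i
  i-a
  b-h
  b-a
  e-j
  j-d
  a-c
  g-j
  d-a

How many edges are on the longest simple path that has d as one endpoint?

The node farthest from d is l (h also at distance 3), via d-a-i-l — 3 edges.

3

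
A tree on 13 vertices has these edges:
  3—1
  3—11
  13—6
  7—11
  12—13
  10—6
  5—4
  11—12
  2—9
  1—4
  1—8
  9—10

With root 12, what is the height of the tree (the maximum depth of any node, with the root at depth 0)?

5

The longest root-to-leaf path is 12-11-3-1-4-5 (5 edges).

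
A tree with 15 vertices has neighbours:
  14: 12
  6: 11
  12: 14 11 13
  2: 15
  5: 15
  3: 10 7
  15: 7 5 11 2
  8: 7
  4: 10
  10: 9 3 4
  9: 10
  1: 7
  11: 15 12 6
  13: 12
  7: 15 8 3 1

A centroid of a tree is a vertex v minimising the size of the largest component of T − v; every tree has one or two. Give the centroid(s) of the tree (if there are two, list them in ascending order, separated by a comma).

15

Delete 15: the remaining components have sizes 7, 5, 1, 1. Max 7 ≤ 7, so 15 is a centroid.
No neighbour of 15 does as well, so 15 is the unique centroid.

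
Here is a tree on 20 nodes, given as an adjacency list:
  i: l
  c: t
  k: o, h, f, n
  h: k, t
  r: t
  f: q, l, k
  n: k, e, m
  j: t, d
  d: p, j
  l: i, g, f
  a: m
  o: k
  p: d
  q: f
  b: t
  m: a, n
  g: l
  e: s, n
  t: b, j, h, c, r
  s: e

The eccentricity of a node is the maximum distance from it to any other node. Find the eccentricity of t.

The node farthest from t is i (s, g, a also at distance 5), via t–h–k–f–l–i — 5 edges.

5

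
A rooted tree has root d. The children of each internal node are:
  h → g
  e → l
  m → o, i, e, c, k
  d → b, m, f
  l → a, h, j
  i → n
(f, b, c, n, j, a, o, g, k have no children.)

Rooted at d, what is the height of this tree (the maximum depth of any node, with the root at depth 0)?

5

A deepest node is g, reached by d-m-e-l-h-g.
That path has 5 edges, so the height is 5.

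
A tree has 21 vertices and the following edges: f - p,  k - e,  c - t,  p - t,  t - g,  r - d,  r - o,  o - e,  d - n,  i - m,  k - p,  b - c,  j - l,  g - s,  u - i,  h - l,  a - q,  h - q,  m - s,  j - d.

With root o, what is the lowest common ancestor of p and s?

p's ancestor chain is p, k, e, o and s's is s, g, t, p, k, e, o; they first meet at p.

p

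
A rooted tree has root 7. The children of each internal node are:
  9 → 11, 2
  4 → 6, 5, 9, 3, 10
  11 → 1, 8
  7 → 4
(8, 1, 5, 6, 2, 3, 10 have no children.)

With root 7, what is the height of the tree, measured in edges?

4

The longest root-to-leaf path is 7–4–9–11–8 (4 edges).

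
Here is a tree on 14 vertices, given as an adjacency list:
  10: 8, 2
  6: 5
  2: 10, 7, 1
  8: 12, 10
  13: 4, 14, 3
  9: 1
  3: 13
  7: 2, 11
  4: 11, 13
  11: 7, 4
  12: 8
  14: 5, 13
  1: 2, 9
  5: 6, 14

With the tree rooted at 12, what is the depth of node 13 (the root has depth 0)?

7

12–8–10–2–7–11–4–13 — 7 edges.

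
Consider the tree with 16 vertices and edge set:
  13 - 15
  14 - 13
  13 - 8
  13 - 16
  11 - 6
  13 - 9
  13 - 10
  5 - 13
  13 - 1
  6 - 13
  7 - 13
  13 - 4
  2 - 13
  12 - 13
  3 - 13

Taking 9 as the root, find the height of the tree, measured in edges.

11 sits deepest: 9–13–6–11 — 3 edges from the root.

3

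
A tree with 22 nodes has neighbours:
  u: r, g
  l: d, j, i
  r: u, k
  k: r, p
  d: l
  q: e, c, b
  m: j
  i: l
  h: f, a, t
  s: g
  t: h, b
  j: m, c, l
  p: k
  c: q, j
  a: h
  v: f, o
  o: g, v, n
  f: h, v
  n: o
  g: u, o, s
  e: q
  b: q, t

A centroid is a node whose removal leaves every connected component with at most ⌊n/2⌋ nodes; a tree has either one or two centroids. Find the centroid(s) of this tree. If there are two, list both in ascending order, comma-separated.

h

If h is removed the pieces have sizes 10, 10, 1, all ≤ ⌊22/2⌋ = 11.
No neighbour of h does as well, so h is the unique centroid.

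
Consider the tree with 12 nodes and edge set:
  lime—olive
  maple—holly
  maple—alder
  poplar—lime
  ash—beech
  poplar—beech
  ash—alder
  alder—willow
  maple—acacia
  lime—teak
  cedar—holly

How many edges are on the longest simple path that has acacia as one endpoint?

The node farthest from acacia is olive (teak also at distance 7), via acacia–maple–alder–ash–beech–poplar–lime–olive — 7 edges.

7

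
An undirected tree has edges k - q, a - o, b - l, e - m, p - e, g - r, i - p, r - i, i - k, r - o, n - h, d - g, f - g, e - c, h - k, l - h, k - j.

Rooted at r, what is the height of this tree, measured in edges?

5

A deepest node is b, reached by r-i-k-h-l-b.
That path has 5 edges, so the height is 5.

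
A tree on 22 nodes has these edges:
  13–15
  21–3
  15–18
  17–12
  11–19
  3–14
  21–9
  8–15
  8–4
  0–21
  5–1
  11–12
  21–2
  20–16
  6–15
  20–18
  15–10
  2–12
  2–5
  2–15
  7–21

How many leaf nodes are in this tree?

The leaves are 0, 1, 4, 6, 7, 9, 10, 13, 14, 16, 17, 19.
That is 12 leaves.

12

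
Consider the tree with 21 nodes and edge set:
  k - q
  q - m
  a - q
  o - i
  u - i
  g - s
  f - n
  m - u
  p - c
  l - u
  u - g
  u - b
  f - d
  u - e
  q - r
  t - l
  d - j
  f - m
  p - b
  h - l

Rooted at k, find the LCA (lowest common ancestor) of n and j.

Path n→root: n f m q k; path j→root: j d f m q k.
First common node: f.

f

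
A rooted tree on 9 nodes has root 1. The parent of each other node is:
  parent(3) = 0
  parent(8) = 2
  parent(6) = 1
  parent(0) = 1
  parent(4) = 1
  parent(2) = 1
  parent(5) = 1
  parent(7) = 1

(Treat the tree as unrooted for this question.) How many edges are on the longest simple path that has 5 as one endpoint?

Distances from 5 peak at 3, attained at 3 (8 also at distance 3).
5 – 1 – 0 – 3

3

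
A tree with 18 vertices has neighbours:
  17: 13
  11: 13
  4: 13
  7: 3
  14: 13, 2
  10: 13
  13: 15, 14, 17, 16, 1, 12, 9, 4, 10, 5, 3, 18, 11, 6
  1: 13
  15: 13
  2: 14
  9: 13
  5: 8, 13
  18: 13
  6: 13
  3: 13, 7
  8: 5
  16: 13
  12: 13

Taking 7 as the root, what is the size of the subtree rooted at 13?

16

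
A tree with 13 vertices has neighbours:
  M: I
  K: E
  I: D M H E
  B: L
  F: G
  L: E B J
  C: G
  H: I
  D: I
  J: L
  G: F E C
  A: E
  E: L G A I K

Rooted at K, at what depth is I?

2

Path from K to I: K – E – I, which has 2 edges.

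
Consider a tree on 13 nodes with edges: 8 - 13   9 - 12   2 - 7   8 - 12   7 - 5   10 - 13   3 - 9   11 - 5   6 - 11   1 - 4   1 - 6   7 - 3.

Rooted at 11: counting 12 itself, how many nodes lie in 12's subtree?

4

Descendants of 12 (including itself): 12, 8, 13, 10. That's 4.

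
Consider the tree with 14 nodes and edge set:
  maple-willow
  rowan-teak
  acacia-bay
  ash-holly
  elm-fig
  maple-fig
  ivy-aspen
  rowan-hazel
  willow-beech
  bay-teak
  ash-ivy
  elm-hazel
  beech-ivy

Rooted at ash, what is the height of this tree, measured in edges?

11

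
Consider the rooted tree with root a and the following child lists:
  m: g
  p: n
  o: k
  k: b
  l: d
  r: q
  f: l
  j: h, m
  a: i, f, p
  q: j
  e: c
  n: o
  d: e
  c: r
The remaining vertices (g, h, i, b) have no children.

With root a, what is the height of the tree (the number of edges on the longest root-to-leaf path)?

10

The longest root-to-leaf path is a – f – l – d – e – c – r – q – j – m – g (10 edges).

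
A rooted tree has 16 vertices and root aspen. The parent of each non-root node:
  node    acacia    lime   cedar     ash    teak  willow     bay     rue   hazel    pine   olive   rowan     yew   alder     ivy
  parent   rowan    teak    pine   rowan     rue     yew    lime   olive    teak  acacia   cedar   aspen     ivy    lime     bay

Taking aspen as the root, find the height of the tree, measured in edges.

12

A deepest node is willow, reached by aspen-rowan-acacia-pine-cedar-olive-rue-teak-lime-bay-ivy-yew-willow.
That path has 12 edges, so the height is 12.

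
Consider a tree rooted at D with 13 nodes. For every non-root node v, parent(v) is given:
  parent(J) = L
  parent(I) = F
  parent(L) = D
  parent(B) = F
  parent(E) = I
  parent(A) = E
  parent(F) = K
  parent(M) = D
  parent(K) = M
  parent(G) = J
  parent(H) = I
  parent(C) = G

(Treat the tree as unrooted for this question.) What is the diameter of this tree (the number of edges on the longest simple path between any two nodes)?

A longest path is C-G-J-L-D-M-K-F-I-E-A, with 10 edges.

10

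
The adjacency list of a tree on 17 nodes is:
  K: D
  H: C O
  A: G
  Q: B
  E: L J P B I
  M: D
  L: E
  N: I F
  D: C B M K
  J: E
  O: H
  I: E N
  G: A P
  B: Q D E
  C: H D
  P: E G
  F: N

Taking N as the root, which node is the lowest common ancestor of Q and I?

Ancestors of Q (toward the root): Q, B, E, I, N.
Ancestors of I: I, N.
The deepest node appearing in both lists is I.

I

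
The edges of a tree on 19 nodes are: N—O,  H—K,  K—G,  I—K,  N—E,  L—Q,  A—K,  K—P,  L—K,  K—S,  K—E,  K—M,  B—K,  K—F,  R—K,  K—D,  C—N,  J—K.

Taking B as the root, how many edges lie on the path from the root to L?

2

Path from B to L: B → K → L, which has 2 edges.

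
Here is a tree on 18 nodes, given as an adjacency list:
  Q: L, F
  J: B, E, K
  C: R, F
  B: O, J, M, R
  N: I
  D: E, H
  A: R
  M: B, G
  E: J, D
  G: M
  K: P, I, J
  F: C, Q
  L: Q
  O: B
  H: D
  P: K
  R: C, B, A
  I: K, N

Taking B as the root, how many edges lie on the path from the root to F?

3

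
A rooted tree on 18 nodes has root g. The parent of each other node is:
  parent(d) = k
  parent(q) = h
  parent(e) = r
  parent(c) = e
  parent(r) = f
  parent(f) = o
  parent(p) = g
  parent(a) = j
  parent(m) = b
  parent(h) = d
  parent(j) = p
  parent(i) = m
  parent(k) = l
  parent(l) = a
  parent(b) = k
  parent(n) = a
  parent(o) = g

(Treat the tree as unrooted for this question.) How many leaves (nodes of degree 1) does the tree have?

4

Exactly 4 nodes have a single neighbour: c, i, n, q.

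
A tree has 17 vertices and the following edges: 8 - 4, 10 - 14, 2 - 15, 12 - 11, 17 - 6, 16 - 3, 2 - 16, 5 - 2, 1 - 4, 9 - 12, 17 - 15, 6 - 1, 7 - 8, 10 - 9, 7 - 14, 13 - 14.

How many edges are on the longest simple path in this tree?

Starting from 11, a farthest node is 3 at distance 14.
One longest path: 11-12-9-10-14-7-8-4-1-6-17-15-2-16-3.
So the diameter is 14.

14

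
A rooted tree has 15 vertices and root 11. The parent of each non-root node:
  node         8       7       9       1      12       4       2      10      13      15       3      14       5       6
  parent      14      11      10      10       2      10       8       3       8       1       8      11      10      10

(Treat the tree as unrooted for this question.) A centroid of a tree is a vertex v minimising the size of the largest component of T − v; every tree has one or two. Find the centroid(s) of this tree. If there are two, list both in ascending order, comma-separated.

3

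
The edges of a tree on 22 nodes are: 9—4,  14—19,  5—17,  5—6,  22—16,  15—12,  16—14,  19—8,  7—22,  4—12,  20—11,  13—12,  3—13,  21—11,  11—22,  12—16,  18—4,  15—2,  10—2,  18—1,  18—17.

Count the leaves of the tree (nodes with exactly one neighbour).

Degree-1 nodes: 1, 3, 6, 7, 8, 9, 10, 20, 21 — 9 of them.

9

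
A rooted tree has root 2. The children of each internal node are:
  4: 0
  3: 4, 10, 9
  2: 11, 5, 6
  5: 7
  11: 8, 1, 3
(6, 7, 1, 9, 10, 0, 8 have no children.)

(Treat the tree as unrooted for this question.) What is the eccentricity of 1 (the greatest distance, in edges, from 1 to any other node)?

4

The node farthest from 1 is 7 (0 also at distance 4), via 1 – 11 – 2 – 5 – 7 — 4 edges.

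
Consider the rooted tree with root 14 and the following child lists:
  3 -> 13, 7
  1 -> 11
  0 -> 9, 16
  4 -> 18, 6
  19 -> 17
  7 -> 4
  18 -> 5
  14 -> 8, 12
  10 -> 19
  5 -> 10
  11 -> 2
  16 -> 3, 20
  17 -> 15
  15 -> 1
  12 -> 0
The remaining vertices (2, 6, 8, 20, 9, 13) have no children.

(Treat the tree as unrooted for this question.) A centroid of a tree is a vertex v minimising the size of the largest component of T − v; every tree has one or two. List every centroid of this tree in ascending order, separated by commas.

4

If 4 is removed the pieces have sizes 10, 9, 1, all ≤ ⌊21/2⌋ = 10.
No neighbour of 4 does as well, so 4 is the unique centroid.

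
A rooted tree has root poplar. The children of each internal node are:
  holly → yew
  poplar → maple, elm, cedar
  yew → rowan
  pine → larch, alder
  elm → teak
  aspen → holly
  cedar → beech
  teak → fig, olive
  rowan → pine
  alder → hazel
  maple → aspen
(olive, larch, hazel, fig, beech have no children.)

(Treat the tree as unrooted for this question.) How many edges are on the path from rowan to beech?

The path is rowan - yew - holly - aspen - maple - poplar - cedar - beech, which has 7 edges.

7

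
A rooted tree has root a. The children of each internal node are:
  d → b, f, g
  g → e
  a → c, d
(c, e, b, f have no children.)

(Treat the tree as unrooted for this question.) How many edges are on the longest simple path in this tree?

4

BFS from e reaches c last, at distance 4; BFS from c confirms no node is farther.
Path: e-g-d-a-c.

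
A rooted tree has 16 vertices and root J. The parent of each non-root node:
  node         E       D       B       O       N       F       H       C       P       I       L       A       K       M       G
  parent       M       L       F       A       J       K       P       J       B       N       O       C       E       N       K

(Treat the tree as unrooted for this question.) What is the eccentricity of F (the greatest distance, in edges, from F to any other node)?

10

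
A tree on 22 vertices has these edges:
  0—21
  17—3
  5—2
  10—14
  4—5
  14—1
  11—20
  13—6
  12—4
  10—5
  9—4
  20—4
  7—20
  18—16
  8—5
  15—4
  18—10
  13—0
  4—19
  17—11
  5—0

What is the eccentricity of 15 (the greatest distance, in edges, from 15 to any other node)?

5

The node farthest from 15 is 16 (1, 3, 6 also at distance 5), via 15–4–5–10–18–16 — 5 edges.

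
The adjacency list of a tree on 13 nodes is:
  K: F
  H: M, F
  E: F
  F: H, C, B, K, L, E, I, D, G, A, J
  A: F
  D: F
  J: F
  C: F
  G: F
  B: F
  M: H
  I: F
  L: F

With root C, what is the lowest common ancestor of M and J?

Ancestors of M (toward the root): M, H, F, C.
Ancestors of J: J, F, C.
The deepest node appearing in both lists is F.

F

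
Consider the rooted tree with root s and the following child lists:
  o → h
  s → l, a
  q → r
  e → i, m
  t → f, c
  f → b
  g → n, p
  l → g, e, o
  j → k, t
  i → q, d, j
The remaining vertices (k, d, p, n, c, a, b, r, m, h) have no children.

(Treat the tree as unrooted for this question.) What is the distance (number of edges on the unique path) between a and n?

4

Walking from a: a – s – l – g – n. Length 4.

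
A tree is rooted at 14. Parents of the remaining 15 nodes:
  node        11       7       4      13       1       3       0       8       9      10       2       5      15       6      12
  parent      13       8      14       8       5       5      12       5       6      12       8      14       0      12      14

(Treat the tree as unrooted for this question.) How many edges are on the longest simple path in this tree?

7

BFS from 15 reaches 11 last, at distance 7; BFS from 11 confirms no node is farther.
Path: 15-0-12-14-5-8-13-11.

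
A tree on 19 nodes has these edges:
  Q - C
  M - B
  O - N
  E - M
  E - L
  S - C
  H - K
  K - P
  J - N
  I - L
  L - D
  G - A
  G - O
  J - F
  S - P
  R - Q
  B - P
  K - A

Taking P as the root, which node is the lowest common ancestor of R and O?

P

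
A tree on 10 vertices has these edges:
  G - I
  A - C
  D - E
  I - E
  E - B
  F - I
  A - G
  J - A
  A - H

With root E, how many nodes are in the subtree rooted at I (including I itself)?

7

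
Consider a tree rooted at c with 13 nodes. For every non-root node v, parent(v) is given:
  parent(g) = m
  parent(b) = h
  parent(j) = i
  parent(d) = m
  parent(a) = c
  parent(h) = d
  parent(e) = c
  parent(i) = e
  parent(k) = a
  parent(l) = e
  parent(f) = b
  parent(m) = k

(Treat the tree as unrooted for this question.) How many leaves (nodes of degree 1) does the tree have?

Degree-1 nodes: f, g, j, l — 4 of them.

4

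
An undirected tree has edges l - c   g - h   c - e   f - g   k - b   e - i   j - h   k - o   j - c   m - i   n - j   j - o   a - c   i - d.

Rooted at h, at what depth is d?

Climbing from d to the root: d → i → e → c → j → h. That's 5 steps.

5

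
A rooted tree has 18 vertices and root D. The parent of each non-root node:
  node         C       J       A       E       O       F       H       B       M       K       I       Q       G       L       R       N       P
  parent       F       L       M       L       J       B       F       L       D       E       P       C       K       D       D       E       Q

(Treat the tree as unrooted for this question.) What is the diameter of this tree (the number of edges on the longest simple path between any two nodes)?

9

A longest path is A - M - D - L - B - F - C - Q - P - I, with 9 edges.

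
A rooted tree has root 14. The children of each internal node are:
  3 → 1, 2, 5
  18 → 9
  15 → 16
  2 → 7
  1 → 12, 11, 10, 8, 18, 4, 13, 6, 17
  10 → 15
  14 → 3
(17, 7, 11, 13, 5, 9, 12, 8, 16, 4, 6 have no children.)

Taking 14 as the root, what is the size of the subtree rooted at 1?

13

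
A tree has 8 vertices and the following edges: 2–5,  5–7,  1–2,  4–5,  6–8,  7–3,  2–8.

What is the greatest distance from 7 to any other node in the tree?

4

A farthest node from 7 is 6.
The path 7 – 5 – 2 – 8 – 6 has 4 edges.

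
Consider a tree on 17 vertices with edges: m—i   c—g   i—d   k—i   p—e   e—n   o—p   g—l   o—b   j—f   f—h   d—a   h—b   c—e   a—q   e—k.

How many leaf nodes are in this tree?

Exactly 5 nodes have a single neighbour: j, l, m, n, q.

5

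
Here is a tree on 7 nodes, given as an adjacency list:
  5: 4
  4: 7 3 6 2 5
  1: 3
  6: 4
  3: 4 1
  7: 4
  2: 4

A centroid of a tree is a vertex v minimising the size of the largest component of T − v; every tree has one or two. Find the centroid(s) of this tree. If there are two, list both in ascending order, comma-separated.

4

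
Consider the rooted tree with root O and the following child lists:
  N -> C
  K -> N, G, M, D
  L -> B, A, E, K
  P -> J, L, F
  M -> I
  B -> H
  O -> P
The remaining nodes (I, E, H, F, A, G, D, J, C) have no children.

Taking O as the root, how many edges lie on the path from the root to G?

4

O – P – L – K – G — 4 edges.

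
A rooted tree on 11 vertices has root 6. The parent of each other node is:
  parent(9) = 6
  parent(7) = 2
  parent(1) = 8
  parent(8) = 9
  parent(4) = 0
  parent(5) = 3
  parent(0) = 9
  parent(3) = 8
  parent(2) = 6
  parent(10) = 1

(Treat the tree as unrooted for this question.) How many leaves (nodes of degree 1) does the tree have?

4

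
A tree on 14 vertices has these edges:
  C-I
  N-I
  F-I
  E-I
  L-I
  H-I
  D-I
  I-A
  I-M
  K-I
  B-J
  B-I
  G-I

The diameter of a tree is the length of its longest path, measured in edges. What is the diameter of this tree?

Starting from J, a farthest node is E at distance 3.
One longest path: J–B–I–E.
So the diameter is 3.

3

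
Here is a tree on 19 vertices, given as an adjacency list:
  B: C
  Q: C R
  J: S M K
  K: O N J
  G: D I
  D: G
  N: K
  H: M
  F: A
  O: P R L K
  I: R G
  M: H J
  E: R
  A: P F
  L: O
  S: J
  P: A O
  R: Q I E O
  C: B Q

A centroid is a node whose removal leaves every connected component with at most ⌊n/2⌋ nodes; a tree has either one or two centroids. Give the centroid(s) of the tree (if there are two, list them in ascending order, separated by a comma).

O

If O is removed the pieces have sizes 8, 6, 3, 1, all ≤ ⌊19/2⌋ = 9.
Every other node leaves some component of size > 9, so the centroid is unique.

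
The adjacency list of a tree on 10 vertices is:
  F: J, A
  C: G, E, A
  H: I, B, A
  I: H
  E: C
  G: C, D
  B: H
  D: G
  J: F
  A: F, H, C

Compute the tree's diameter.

5

A longest path is B – H – A – C – G – D, with 5 edges.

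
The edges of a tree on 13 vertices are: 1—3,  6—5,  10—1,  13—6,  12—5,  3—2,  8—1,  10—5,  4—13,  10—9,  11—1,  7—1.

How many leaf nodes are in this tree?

7

The leaves are 2, 4, 7, 8, 9, 11, 12.
That is 7 leaves.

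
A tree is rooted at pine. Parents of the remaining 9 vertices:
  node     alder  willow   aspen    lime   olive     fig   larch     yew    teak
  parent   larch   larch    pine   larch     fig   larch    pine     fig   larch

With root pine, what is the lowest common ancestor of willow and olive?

Path willow→root: willow larch pine; path olive→root: olive fig larch pine.
First common node: larch.

larch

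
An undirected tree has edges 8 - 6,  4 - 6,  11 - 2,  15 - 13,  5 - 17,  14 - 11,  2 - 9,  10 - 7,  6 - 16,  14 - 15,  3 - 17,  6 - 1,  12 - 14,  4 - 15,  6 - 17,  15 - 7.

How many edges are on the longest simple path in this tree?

8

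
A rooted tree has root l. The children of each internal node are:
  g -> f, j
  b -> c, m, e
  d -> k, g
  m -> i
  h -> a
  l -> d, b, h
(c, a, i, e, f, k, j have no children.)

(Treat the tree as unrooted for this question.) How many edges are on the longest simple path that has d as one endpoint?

4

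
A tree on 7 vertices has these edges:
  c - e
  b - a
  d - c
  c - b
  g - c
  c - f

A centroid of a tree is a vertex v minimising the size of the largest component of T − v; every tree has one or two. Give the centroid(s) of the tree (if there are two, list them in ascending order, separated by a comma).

Removing c splits the tree into components of sizes 2, 1, 1, 1, 1; the largest is 2 ≤ ⌊7/2⌋ = 3.
Every other node leaves some component of size > 3, so the centroid is unique.

c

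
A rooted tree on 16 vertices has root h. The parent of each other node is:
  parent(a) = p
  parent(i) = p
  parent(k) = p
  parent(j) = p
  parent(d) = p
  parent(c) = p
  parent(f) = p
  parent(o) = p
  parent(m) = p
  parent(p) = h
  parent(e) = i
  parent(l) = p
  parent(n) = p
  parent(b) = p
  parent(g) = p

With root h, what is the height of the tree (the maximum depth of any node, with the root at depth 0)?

3

The longest root-to-leaf path is h → p → i → e (3 edges).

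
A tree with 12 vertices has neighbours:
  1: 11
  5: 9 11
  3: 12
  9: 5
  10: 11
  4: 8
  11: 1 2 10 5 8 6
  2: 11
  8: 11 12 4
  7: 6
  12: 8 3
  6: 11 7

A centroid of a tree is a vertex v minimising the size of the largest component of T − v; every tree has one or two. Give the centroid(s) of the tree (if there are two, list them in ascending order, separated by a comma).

Removing 11 splits the tree into components of sizes 4, 2, 2, 1, 1, 1; the largest is 4 ≤ ⌊12/2⌋ = 6.
Every other node leaves some component of size > 6, so the centroid is unique.

11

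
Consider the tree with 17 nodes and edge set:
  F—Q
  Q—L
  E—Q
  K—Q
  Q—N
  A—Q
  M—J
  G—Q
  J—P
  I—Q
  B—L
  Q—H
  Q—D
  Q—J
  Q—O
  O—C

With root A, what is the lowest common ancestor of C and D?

Q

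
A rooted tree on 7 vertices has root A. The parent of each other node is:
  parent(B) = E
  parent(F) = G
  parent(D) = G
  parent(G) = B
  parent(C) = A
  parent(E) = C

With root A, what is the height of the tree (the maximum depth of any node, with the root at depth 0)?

D sits deepest: A – C – E – B – G – D — 5 edges from the root.

5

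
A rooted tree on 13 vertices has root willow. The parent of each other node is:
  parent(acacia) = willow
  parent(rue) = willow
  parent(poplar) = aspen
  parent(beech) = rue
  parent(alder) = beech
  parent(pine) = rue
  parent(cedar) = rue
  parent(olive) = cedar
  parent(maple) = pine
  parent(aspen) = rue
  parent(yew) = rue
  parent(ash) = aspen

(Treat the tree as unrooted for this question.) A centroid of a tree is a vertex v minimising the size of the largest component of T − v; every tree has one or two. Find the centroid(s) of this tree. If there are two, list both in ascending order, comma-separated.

rue

If rue is removed the pieces have sizes 3, 2, 2, 2, 2, 1, all ≤ ⌊13/2⌋ = 6.
No neighbour of rue does as well, so rue is the unique centroid.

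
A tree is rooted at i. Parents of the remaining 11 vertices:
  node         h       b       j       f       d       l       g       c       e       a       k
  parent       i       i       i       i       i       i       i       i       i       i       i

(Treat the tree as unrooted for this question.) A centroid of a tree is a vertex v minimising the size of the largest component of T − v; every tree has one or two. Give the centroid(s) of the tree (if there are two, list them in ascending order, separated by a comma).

i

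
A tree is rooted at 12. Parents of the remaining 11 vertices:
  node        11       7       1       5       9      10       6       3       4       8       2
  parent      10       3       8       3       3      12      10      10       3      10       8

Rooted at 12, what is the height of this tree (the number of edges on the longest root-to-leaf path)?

3

7 sits deepest: 12 – 10 – 3 – 7 — 3 edges from the root.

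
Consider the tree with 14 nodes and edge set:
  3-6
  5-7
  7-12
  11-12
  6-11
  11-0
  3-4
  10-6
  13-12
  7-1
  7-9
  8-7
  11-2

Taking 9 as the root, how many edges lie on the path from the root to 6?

Path from 9 to 6: 9–7–12–11–6, which has 4 edges.

4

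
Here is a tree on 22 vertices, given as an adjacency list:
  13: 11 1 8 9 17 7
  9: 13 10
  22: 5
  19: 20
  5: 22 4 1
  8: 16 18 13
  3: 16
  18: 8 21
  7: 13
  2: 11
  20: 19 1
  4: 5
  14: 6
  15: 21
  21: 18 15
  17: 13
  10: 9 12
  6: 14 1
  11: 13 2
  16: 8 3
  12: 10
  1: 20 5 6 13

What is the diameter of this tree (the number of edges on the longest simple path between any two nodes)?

7

A longest path is 15-21-18-8-13-1-5-4, with 7 edges.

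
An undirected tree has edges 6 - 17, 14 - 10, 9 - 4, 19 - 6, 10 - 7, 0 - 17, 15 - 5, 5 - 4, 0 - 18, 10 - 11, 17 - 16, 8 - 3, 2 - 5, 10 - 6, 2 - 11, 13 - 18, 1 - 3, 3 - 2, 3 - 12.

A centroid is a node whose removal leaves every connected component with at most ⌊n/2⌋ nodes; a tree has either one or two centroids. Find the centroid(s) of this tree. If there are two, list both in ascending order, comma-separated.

10, 11

Removing 11 splits the tree into components of sizes 10, 9; the largest is 10 ≤ ⌊20/2⌋ = 10.
10 is adjacent to 11 and is also a centroid (the largest component after removing it is likewise 10).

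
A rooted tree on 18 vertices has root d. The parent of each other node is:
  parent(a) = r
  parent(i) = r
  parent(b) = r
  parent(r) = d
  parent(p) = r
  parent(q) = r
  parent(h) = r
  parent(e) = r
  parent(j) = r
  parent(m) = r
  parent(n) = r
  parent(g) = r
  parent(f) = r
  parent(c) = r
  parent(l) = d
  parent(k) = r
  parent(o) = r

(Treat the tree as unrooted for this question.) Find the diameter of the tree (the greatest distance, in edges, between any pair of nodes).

A longest path is l–d–r–f, with 3 edges.

3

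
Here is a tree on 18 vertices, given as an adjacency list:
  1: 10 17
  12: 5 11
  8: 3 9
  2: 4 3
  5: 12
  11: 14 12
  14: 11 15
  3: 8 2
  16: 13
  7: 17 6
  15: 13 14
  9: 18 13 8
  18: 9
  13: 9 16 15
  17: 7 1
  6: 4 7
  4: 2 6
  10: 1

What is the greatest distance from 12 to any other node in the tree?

A farthest node from 12 is 10.
The path 12–11–14–15–13–9–8–3–2–4–6–7–17–1–10 has 14 edges.

14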